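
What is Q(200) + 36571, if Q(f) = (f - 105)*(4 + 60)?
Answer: 42651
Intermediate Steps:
Q(f) = -6720 + 64*f (Q(f) = (-105 + f)*64 = -6720 + 64*f)
Q(200) + 36571 = (-6720 + 64*200) + 36571 = (-6720 + 12800) + 36571 = 6080 + 36571 = 42651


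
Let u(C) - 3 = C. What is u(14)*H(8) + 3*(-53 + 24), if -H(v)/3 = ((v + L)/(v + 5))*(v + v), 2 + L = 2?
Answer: -7659/13 ≈ -589.15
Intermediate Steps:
L = 0 (L = -2 + 2 = 0)
u(C) = 3 + C
H(v) = -6*v²/(5 + v) (H(v) = -3*(v + 0)/(v + 5)*(v + v) = -3*v/(5 + v)*2*v = -6*v²/(5 + v))
u(14)*H(8) + 3*(-53 + 24) = (3 + 14)*(-6*8²/(5 + 8)) + 3*(-53 + 24) = 17*(-6*64/13) + 3*(-29) = 17*(-6*64*1/13) - 87 = 17*(-384/13) - 87 = -6528/13 - 87 = -7659/13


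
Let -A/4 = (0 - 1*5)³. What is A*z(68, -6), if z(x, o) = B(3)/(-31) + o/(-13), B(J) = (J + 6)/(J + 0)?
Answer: 73500/403 ≈ 182.38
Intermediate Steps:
A = 500 (A = -4*(0 - 1*5)³ = -4*(0 - 5)³ = -4*(-5)³ = -4*(-125) = 500)
B(J) = (6 + J)/J
z(x, o) = -3/31 - o/13 (z(x, o) = ((6 + 3)/3)/(-31) + o/(-13) = ((⅓)*9)*(-1/31) + o*(-1/13) = 3*(-1/31) - o/13 = -3/31 - o/13)
A*z(68, -6) = 500*(-3/31 - 1/13*(-6)) = 500*(-3/31 + 6/13) = 500*(147/403) = 73500/403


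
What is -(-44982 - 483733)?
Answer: 528715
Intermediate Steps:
-(-44982 - 483733) = -1*(-528715) = 528715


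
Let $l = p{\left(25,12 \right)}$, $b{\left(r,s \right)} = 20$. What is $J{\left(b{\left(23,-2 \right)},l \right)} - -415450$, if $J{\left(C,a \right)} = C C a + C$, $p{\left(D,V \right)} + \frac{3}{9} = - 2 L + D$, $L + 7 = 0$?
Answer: $\frac{1292810}{3} \approx 4.3094 \cdot 10^{5}$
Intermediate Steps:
$L = -7$ ($L = -7 + 0 = -7$)
$p{\left(D,V \right)} = \frac{41}{3} + D$ ($p{\left(D,V \right)} = - \frac{1}{3} + \left(\left(-2\right) \left(-7\right) + D\right) = - \frac{1}{3} + \left(14 + D\right) = \frac{41}{3} + D$)
$l = \frac{116}{3}$ ($l = \frac{41}{3} + 25 = \frac{116}{3} \approx 38.667$)
$J{\left(C,a \right)} = C + a C^{2}$ ($J{\left(C,a \right)} = C^{2} a + C = a C^{2} + C = C + a C^{2}$)
$J{\left(b{\left(23,-2 \right)},l \right)} - -415450 = 20 \left(1 + 20 \cdot \frac{116}{3}\right) - -415450 = 20 \left(1 + \frac{2320}{3}\right) + 415450 = 20 \cdot \frac{2323}{3} + 415450 = \frac{46460}{3} + 415450 = \frac{1292810}{3}$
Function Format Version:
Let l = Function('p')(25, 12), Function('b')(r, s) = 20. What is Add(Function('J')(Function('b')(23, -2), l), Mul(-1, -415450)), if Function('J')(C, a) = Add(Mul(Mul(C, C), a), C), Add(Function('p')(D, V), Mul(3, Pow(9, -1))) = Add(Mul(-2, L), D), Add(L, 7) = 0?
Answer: Rational(1292810, 3) ≈ 4.3094e+5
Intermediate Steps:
L = -7 (L = Add(-7, 0) = -7)
Function('p')(D, V) = Add(Rational(41, 3), D) (Function('p')(D, V) = Add(Rational(-1, 3), Add(Mul(-2, -7), D)) = Add(Rational(-1, 3), Add(14, D)) = Add(Rational(41, 3), D))
l = Rational(116, 3) (l = Add(Rational(41, 3), 25) = Rational(116, 3) ≈ 38.667)
Function('J')(C, a) = Add(C, Mul(a, Pow(C, 2))) (Function('J')(C, a) = Add(Mul(Pow(C, 2), a), C) = Add(Mul(a, Pow(C, 2)), C) = Add(C, Mul(a, Pow(C, 2))))
Add(Function('J')(Function('b')(23, -2), l), Mul(-1, -415450)) = Add(Mul(20, Add(1, Mul(20, Rational(116, 3)))), Mul(-1, -415450)) = Add(Mul(20, Add(1, Rational(2320, 3))), 415450) = Add(Mul(20, Rational(2323, 3)), 415450) = Add(Rational(46460, 3), 415450) = Rational(1292810, 3)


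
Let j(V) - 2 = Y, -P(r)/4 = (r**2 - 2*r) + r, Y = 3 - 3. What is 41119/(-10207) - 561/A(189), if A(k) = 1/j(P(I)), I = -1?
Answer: -11493373/10207 ≈ -1126.0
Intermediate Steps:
Y = 0
P(r) = -4*r**2 + 4*r (P(r) = -4*((r**2 - 2*r) + r) = -4*(r**2 - r) = -4*r**2 + 4*r)
j(V) = 2 (j(V) = 2 + 0 = 2)
A(k) = 1/2
41119/(-10207) - 561/A(189) = 41119/(-10207) - 561/1/2 = 41119*(-1/10207) - 561*2 = -41119/10207 - 1122 = -11493373/10207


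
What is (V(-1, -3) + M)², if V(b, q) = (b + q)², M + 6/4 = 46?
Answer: 14641/4 ≈ 3660.3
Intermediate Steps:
M = 89/2 (M = -3/2 + 46 = 89/2 ≈ 44.500)
(V(-1, -3) + M)² = ((-1 - 3)² + 89/2)² = ((-4)² + 89/2)² = (16 + 89/2)² = (121/2)² = 14641/4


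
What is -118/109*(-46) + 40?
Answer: 9788/109 ≈ 89.798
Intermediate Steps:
-118/109*(-46) + 40 = 5428/109 + 40 = 9788/109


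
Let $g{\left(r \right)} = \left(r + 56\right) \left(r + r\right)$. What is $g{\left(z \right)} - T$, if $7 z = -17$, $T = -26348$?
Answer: $\frac{1278302}{49} \approx 26088.0$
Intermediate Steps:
$z = - \frac{17}{7}$ ($z = \frac{1}{7} \left(-17\right) = - \frac{17}{7} \approx -2.4286$)
$g{\left(r \right)} = 2 r \left(56 + r\right)$ ($g{\left(r \right)} = \left(56 + r\right) 2 r = 2 r \left(56 + r\right)$)
$g{\left(z \right)} - T = 2 \left(- \frac{17}{7}\right) \left(56 - \frac{17}{7}\right) - -26348 = 2 \left(- \frac{17}{7}\right) \frac{375}{7} + 26348 = - \frac{12750}{49} + 26348 = \frac{1278302}{49}$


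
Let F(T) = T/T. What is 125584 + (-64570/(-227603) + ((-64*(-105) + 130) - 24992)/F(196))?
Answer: 24454186096/227603 ≈ 1.0744e+5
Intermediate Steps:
F(T) = 1
125584 + (-64570/(-227603) + ((-64*(-105) + 130) - 24992)/F(196)) = 125584 + (-64570/(-227603) + ((-64*(-105) + 130) - 24992)/1) = 125584 + (-64570*(-1/227603) + ((6720 + 130) - 24992)*1) = 125584 + (64570/227603 + (6850 - 24992)*1) = 125584 + (64570/227603 - 18142*1) = 125584 + (64570/227603 - 18142) = 125584 - 4129109056/227603 = 24454186096/227603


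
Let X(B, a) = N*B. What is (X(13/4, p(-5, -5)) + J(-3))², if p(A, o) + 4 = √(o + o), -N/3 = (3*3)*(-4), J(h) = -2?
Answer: 121801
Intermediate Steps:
N = 108 (N = -3*3*3*(-4) = -27*(-4) = -3*(-36) = 108)
p(A, o) = -4 + √2*√o (p(A, o) = -4 + √(o + o) = -4 + √(2*o) = -4 + √2*√o)
X(B, a) = 108*B
(X(13/4, p(-5, -5)) + J(-3))² = (108*(13/4) - 2)² = (351 - 2)² = 349² = 121801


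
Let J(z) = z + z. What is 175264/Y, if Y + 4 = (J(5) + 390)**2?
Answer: 43816/39999 ≈ 1.0954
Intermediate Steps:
J(z) = 2*z
Y = 159996 (Y = -4 + (2*5 + 390)**2 = -4 + (10 + 390)**2 = -4 + 400**2 = -4 + 160000 = 159996)
175264/Y = 175264/159996 = 175264*(1/159996) = 43816/39999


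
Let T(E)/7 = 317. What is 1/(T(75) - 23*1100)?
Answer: -1/23081 ≈ -4.3326e-5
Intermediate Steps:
T(E) = 2219 (T(E) = 7*317 = 2219)
1/(T(75) - 23*1100) = 1/(2219 - 23*1100) = 1/(2219 - 25300) = 1/(-23081) = -1/23081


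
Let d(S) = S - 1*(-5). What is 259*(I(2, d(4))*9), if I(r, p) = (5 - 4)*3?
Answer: 6993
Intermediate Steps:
d(S) = 5 + S (d(S) = S + 5 = 5 + S)
I(r, p) = 3 (I(r, p) = 1*3 = 3)
259*(I(2, d(4))*9) = 259*(3*9) = 259*27 = 6993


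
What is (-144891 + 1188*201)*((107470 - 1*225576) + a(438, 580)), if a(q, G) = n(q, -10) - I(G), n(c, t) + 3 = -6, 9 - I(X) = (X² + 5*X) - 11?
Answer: 20766730005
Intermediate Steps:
I(X) = 20 - X² - 5*X (I(X) = 9 - ((X² + 5*X) - 11) = 9 - (-11 + X² + 5*X) = 9 + (11 - X² - 5*X) = 20 - X² - 5*X)
n(c, t) = -9 (n(c, t) = -3 - 6 = -9)
a(q, G) = -29 + G² + 5*G (a(q, G) = -9 - (20 - G² - 5*G) = -9 + (-20 + G² + 5*G) = -29 + G² + 5*G)
(-144891 + 1188*201)*((107470 - 1*225576) + a(438, 580)) = (-144891 + 1188*201)*((107470 - 1*225576) + (-29 + 580² + 5*580)) = (-144891 + 238788)*((107470 - 225576) + (-29 + 336400 + 2900)) = 93897*(-118106 + 339271) = 93897*221165 = 20766730005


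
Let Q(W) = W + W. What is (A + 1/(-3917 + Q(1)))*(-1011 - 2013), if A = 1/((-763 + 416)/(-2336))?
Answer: -1024250416/50315 ≈ -20357.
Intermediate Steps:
Q(W) = 2*W
A = 2336/347 (A = 1/(-347*(-1/2336)) = 1/(347/2336) = 2336/347 ≈ 6.7320)
(A + 1/(-3917 + Q(1)))*(-1011 - 2013) = (2336/347 + 1/(-3917 + 2*1))*(-1011 - 2013) = (2336/347 + 1/(-3917 + 2))*(-3024) = (2336/347 + 1/(-3915))*(-3024) = (2336/347 - 1/3915)*(-3024) = (9145093/1358505)*(-3024) = -1024250416/50315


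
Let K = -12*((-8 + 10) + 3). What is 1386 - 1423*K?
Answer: 86766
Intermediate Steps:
K = -60 (K = -12*(2 + 3) = -12*5 = -60)
1386 - 1423*K = 1386 - 1423*(-60) = 1386 + 85380 = 86766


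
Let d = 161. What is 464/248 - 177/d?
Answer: 3851/4991 ≈ 0.77159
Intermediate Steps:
464/248 - 177/d = 464/248 - 177/161 = 464*(1/248) - 177*1/161 = 58/31 - 177/161 = 3851/4991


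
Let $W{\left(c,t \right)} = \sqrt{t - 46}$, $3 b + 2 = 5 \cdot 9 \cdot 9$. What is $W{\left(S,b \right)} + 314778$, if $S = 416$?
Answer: $314778 + \frac{\sqrt{795}}{3} \approx 3.1479 \cdot 10^{5}$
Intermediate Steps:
$b = \frac{403}{3}$ ($b = - \frac{2}{3} + \frac{5 \cdot 9 \cdot 9}{3} = - \frac{2}{3} + \frac{45 \cdot 9}{3} = - \frac{2}{3} + \frac{1}{3} \cdot 405 = - \frac{2}{3} + 135 = \frac{403}{3} \approx 134.33$)
$W{\left(c,t \right)} = \sqrt{-46 + t}$
$W{\left(S,b \right)} + 314778 = \sqrt{-46 + \frac{403}{3}} + 314778 = \sqrt{\frac{265}{3}} + 314778 = \frac{\sqrt{795}}{3} + 314778 = 314778 + \frac{\sqrt{795}}{3}$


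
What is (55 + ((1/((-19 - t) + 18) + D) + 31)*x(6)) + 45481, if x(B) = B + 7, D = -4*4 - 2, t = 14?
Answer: 685562/15 ≈ 45704.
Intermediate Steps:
D = -18 (D = -16 - 2 = -18)
x(B) = 7 + B
(55 + ((1/((-19 - t) + 18) + D) + 31)*x(6)) + 45481 = (55 + ((1/((-19 - 1*14) + 18) - 18) + 31)*(7 + 6)) + 45481 = (55 + ((1/((-19 - 14) + 18) - 18) + 31)*13) + 45481 = (55 + ((1/(-33 + 18) - 18) + 31)*13) + 45481 = (55 + ((1/(-15) - 18) + 31)*13) + 45481 = (55 + ((-1/15 - 18) + 31)*13) + 45481 = (55 + (-271/15 + 31)*13) + 45481 = (55 + (194/15)*13) + 45481 = (55 + 2522/15) + 45481 = 3347/15 + 45481 = 685562/15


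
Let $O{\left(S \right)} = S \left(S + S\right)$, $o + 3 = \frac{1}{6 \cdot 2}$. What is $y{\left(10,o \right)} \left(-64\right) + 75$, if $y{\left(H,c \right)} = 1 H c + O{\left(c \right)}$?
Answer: $\frac{7675}{9} \approx 852.78$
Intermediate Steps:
$o = - \frac{35}{12}$ ($o = -3 + \frac{1}{6 \cdot 2} = -3 + \frac{1}{12} = - \frac{35}{12} \approx -2.9167$)
$O{\left(S \right)} = 2 S^{2}$ ($O{\left(S \right)} = S 2 S = 2 S^{2}$)
$y{\left(H,c \right)} = 2 c^{2} + H c$ ($y{\left(H,c \right)} = 1 H c + 2 c^{2} = H c + 2 c^{2} = 2 c^{2} + H c$)
$y{\left(10,o \right)} \left(-64\right) + 75 = - \frac{35 \left(10 + 2 \left(- \frac{35}{12}\right)\right)}{12} \left(-64\right) + 75 = - \frac{35 \left(10 - \frac{35}{6}\right)}{12} \left(-64\right) + 75 = \left(- \frac{35}{12}\right) \frac{25}{6} \left(-64\right) + 75 = \left(- \frac{875}{72}\right) \left(-64\right) + 75 = \frac{7000}{9} + 75 = \frac{7675}{9}$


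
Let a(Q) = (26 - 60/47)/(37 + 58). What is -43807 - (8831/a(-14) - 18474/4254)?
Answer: -64043333843/823858 ≈ -77736.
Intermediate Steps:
a(Q) = 1162/4465 (a(Q) = (26 - 60*1/47)/95 = (26 - 60/47)*(1/95) = (1162/47)*(1/95) = 1162/4465)
-43807 - (8831/a(-14) - 18474/4254) = -43807 - (8831/(1162/4465) - 18474/4254) = -43807 - (8831*(4465/1162) - 18474*1/4254) = -43807 - (39430415/1162 - 3079/709) = -43807 - 1*27952586437/823858 = -43807 - 27952586437/823858 = -64043333843/823858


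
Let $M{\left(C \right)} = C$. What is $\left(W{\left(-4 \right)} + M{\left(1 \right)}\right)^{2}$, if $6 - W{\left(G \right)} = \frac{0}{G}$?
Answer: $49$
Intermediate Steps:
$W{\left(G \right)} = 6$ ($W{\left(G \right)} = 6 - \frac{0}{G} = 6 - 0 = 6 + 0 = 6$)
$\left(W{\left(-4 \right)} + M{\left(1 \right)}\right)^{2} = \left(6 + 1\right)^{2} = 7^{2} = 49$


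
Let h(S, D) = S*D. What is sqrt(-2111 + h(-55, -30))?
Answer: I*sqrt(461) ≈ 21.471*I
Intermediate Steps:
h(S, D) = D*S
sqrt(-2111 + h(-55, -30)) = sqrt(-2111 - 30*(-55)) = sqrt(-2111 + 1650) = sqrt(-461) = I*sqrt(461)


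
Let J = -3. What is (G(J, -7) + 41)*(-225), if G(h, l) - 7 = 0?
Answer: -10800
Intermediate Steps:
G(h, l) = 7 (G(h, l) = 7 + 0 = 7)
(G(J, -7) + 41)*(-225) = (7 + 41)*(-225) = 48*(-225) = -10800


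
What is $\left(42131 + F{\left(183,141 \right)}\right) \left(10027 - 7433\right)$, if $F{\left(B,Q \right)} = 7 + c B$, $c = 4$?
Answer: $111204780$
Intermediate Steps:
$F{\left(B,Q \right)} = 7 + 4 B$
$\left(42131 + F{\left(183,141 \right)}\right) \left(10027 - 7433\right) = \left(42131 + \left(7 + 4 \cdot 183\right)\right) \left(10027 - 7433\right) = \left(42131 + \left(7 + 732\right)\right) 2594 = \left(42131 + 739\right) 2594 = 42870 \cdot 2594 = 111204780$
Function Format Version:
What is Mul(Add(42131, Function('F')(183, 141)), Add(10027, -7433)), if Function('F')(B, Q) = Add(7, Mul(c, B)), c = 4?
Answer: 111204780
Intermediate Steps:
Function('F')(B, Q) = Add(7, Mul(4, B))
Mul(Add(42131, Function('F')(183, 141)), Add(10027, -7433)) = Mul(Add(42131, Add(7, Mul(4, 183))), Add(10027, -7433)) = Mul(Add(42131, Add(7, 732)), 2594) = Mul(Add(42131, 739), 2594) = Mul(42870, 2594) = 111204780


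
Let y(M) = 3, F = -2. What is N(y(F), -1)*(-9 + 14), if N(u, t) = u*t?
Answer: -15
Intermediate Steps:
N(u, t) = t*u
N(y(F), -1)*(-9 + 14) = (-1*3)*(-9 + 14) = -3*5 = -15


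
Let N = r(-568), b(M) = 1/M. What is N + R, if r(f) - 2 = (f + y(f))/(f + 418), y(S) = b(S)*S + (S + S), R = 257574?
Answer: 38638103/150 ≈ 2.5759e+5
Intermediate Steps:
y(S) = 1 + 2*S (y(S) = S/S + (S + S) = 1 + 2*S)
r(f) = 2 + (1 + 3*f)/(418 + f) (r(f) = 2 + (f + (1 + 2*f))/(f + 418) = 2 + (1 + 3*f)/(418 + f))
N = 2003/150 (N = (837 + 5*(-568))/(418 - 568) = (837 - 2840)/(-150) = -1/150*(-2003) = 2003/150 ≈ 13.353)
N + R = 2003/150 + 257574 = 38638103/150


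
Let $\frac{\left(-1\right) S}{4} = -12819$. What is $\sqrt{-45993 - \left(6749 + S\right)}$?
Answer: $i \sqrt{104018} \approx 322.52 i$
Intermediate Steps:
$S = 51276$ ($S = \left(-4\right) \left(-12819\right) = 51276$)
$\sqrt{-45993 - \left(6749 + S\right)} = \sqrt{-45993 - 58025} = \sqrt{-104018} = i \sqrt{104018}$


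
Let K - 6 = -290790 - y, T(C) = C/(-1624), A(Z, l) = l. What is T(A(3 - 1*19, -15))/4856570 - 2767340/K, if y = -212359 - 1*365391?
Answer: -2182620340394671/226332083779088 ≈ -9.6434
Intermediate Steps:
y = -577750 (y = -212359 - 365391 = -577750)
T(C) = -C/1624 (T(C) = C*(-1/1624) = -C/1624)
K = 286966 (K = 6 + (-290790 - 1*(-577750)) = 6 + (-290790 + 577750) = 6 + 286960 = 286966)
T(A(3 - 1*19, -15))/4856570 - 2767340/K = -1/1624*(-15)/4856570 - 2767340/286966 = (15/1624)*(1/4856570) - 2767340*1/286966 = 3/1577413936 - 1383670/143483 = -2182620340394671/226332083779088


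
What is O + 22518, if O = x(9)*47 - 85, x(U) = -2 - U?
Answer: 21916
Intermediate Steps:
O = -602 (O = (-2 - 1*9)*47 - 85 = (-2 - 9)*47 - 85 = -11*47 - 85 = -517 - 85 = -602)
O + 22518 = -602 + 22518 = 21916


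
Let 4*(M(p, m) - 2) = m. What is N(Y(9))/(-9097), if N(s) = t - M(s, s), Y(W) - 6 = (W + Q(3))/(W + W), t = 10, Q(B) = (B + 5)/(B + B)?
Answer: -1373/1964952 ≈ -0.00069875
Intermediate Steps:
Q(B) = (5 + B)/(2*B) (Q(B) = (5 + B)/((2*B)) = (5 + B)*(1/(2*B)) = (5 + B)/(2*B))
M(p, m) = 2 + m/4
Y(W) = 6 + (4/3 + W)/(2*W) (Y(W) = 6 + (W + (½)*(5 + 3)/3)/(W + W) = 6 + (W + (½)*(⅓)*8)/((2*W)) = 6 + (W + 4/3)*(1/(2*W)) = 6 + (4/3 + W)*(1/(2*W)) = 6 + (4/3 + W)/(2*W))
N(s) = 8 - s/4 (N(s) = 10 - (2 + s/4) = 10 + (-2 - s/4) = 8 - s/4)
N(Y(9))/(-9097) = (8 - (4 + 39*9)/(24*9))/(-9097) = (8 - (4 + 351)/(24*9))*(-1/9097) = (8 - 355/(24*9))*(-1/9097) = (8 - ¼*355/54)*(-1/9097) = (8 - 355/216)*(-1/9097) = (1373/216)*(-1/9097) = -1373/1964952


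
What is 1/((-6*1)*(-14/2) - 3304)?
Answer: -1/3262 ≈ -0.00030656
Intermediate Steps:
1/((-6*1)*(-14/2) - 3304) = 1/(-(-84)/2 - 3304) = 1/(-6*(-7) - 3304) = 1/(42 - 3304) = 1/(-3262) = -1/3262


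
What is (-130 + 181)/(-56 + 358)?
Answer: 51/302 ≈ 0.16887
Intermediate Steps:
(-130 + 181)/(-56 + 358) = 51/302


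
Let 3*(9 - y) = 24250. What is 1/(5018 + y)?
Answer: -3/9169 ≈ -0.00032719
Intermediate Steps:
y = -24223/3 (y = 9 - 1/3*24250 = 9 - 24250/3 = -24223/3 ≈ -8074.3)
1/(5018 + y) = 1/(5018 - 24223/3) = 1/(-9169/3) = -3/9169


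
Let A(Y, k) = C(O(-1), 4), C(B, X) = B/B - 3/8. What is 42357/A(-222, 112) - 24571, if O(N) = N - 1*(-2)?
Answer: 216001/5 ≈ 43200.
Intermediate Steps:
O(N) = 2 + N (O(N) = N + 2 = 2 + N)
C(B, X) = 5/8 (C(B, X) = 1 - 3*⅛ = 1 - 3/8 = 5/8)
A(Y, k) = 5/8
42357/A(-222, 112) - 24571 = 42357/(5/8) - 24571 = 42357*(8/5) - 24571 = 338856/5 - 24571 = 216001/5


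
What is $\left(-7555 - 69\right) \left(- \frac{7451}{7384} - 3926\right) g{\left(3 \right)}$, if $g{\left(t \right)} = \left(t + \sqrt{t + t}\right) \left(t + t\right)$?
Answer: $\frac{497415138390}{923} + \frac{165805046130 \sqrt{6}}{923} \approx 9.7893 \cdot 10^{8}$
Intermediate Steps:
$g{\left(t \right)} = 2 t \left(t + \sqrt{2} \sqrt{t}\right)$ ($g{\left(t \right)} = \left(t + \sqrt{2 t}\right) 2 t = \left(t + \sqrt{2} \sqrt{t}\right) 2 t = 2 t \left(t + \sqrt{2} \sqrt{t}\right)$)
$\left(-7555 - 69\right) \left(- \frac{7451}{7384} - 3926\right) g{\left(3 \right)} = \left(-7555 - 69\right) \left(- \frac{7451}{7384} - 3926\right) \left(2 \cdot 3^{2} + 2 \sqrt{2} \cdot 3^{\frac{3}{2}}\right) = - 7624 \left(\left(-7451\right) \frac{1}{7384} - 3926\right) \left(2 \cdot 9 + 2 \sqrt{2} \cdot 3 \sqrt{3}\right) = - 7624 \left(- \frac{7451}{7384} - 3926\right) \left(18 + 6 \sqrt{6}\right) = \left(-7624\right) \left(- \frac{28997035}{7384}\right) \left(18 + 6 \sqrt{6}\right) = \frac{27634174355 \left(18 + 6 \sqrt{6}\right)}{923} = \frac{497415138390}{923} + \frac{165805046130 \sqrt{6}}{923}$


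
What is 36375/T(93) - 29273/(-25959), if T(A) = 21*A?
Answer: 111269866/5633103 ≈ 19.753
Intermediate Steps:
36375/T(93) - 29273/(-25959) = 36375/((21*93)) - 29273/(-25959) = 36375/1953 - 29273*(-1/25959) = 36375*(1/1953) + 29273/25959 = 12125/651 + 29273/25959 = 111269866/5633103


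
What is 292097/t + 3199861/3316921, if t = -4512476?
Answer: 13470433292499/14967526406396 ≈ 0.89998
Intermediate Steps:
292097/t + 3199861/3316921 = 292097/(-4512476) + 3199861/3316921 = 292097*(-1/4512476) + 3199861*(1/3316921) = -292097/4512476 + 3199861/3316921 = 13470433292499/14967526406396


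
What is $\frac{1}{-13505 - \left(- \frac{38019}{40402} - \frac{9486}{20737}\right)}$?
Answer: $- \frac{837816274}{11313537126995} \approx -7.4054 \cdot 10^{-5}$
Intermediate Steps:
$\frac{1}{-13505 - \left(- \frac{38019}{40402} - \frac{9486}{20737}\right)} = \frac{1}{-13505 - - \frac{1171653375}{837816274}} = \frac{1}{-13505 + \left(\frac{38019}{40402} + \frac{9486}{20737}\right)} = \frac{1}{-13505 + \frac{1171653375}{837816274}} = \frac{1}{- \frac{11313537126995}{837816274}} = - \frac{837816274}{11313537126995}$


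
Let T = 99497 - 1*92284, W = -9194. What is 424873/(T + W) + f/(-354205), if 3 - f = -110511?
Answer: -150711069199/701680105 ≈ -214.79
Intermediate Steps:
T = 7213 (T = 99497 - 92284 = 7213)
f = 110514 (f = 3 - 1*(-110511) = 3 + 110511 = 110514)
424873/(T + W) + f/(-354205) = 424873/(7213 - 9194) + 110514/(-354205) = 424873/(-1981) + 110514*(-1/354205) = 424873*(-1/1981) - 110514/354205 = -424873/1981 - 110514/354205 = -150711069199/701680105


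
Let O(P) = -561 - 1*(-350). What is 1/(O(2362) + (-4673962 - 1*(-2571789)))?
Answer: -1/2102384 ≈ -4.7565e-7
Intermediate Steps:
O(P) = -211 (O(P) = -561 + 350 = -211)
1/(O(2362) + (-4673962 - 1*(-2571789))) = 1/(-211 + (-4673962 - 1*(-2571789))) = 1/(-211 + (-4673962 + 2571789)) = 1/(-211 - 2102173) = 1/(-2102384) = -1/2102384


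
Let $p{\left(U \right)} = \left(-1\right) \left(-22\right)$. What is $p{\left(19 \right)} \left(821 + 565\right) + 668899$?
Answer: $699391$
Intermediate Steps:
$p{\left(U \right)} = 22$
$p{\left(19 \right)} \left(821 + 565\right) + 668899 = 22 \left(821 + 565\right) + 668899 = 22 \cdot 1386 + 668899 = 30492 + 668899 = 699391$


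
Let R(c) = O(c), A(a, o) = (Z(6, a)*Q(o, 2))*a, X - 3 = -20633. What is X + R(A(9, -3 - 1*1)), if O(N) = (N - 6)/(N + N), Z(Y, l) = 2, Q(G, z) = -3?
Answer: -185665/9 ≈ -20629.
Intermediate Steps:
X = -20630 (X = 3 - 20633 = -20630)
O(N) = (-6 + N)/(2*N) (O(N) = (-6 + N)/((2*N)) = (-6 + N)*(1/(2*N)) = (-6 + N)/(2*N))
A(a, o) = -6*a (A(a, o) = (2*(-3))*a = -6*a)
R(c) = (-6 + c)/(2*c)
X + R(A(9, -3 - 1*1)) = -20630 + (-6 - 6*9)/(2*((-6*9))) = -20630 + (½)*(-6 - 54)/(-54) = -20630 + (½)*(-1/54)*(-60) = -20630 + 5/9 = -185665/9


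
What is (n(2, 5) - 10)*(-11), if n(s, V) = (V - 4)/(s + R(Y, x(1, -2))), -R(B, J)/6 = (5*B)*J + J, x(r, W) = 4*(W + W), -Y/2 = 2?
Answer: 200431/1822 ≈ 110.01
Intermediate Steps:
Y = -4 (Y = -2*2 = -4)
x(r, W) = 8*W (x(r, W) = 4*(2*W) = 8*W)
R(B, J) = -6*J - 30*B*J (R(B, J) = -6*((5*B)*J + J) = -6*(5*B*J + J) = -6*(J + 5*B*J) = -6*J - 30*B*J)
n(s, V) = (-4 + V)/(-1824 + s) (n(s, V) = (V - 4)/(s - 6*8*(-2)*(1 + 5*(-4))) = (-4 + V)/(s - 6*(-16)*(1 - 20)) = (-4 + V)/(s - 6*(-16)*(-19)) = (-4 + V)/(s - 1824) = (-4 + V)/(-1824 + s))
(n(2, 5) - 10)*(-11) = ((-4 + 5)/(-1824 + 2) - 10)*(-11) = (1/(-1822) - 10)*(-11) = (-1/1822*1 - 10)*(-11) = (-1/1822 - 10)*(-11) = -18221/1822*(-11) = 200431/1822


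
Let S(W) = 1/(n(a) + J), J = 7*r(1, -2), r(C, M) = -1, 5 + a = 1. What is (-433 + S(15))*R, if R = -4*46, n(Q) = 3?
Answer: 79718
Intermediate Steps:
a = -4 (a = -5 + 1 = -4)
J = -7 (J = 7*(-1) = -7)
S(W) = -1/4 (S(W) = 1/(3 - 7) = 1/(-4) = -1/4)
R = -184
(-433 + S(15))*R = (-433 - 1/4)*(-184) = -1733/4*(-184) = 79718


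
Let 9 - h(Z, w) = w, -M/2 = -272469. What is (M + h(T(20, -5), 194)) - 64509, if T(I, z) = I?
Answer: 480244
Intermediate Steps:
M = 544938 (M = -2*(-272469) = 544938)
h(Z, w) = 9 - w
(M + h(T(20, -5), 194)) - 64509 = (544938 + (9 - 1*194)) - 64509 = (544938 + (9 - 194)) - 64509 = (544938 - 185) - 64509 = 544753 - 64509 = 480244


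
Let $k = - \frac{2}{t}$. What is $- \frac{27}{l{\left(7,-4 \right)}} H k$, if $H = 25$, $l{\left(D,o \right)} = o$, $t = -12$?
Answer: $\frac{225}{8} \approx 28.125$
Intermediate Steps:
$k = \frac{1}{6}$ ($k = - \frac{2}{-12} = \left(-2\right) \left(- \frac{1}{12}\right) = \frac{1}{6} \approx 0.16667$)
$- \frac{27}{l{\left(7,-4 \right)}} H k = - \frac{27}{-4} \cdot 25 \cdot \frac{1}{6} = \left(-27\right) \left(- \frac{1}{4}\right) 25 \cdot \frac{1}{6} = \frac{27}{4} \cdot 25 \cdot \frac{1}{6} = \frac{675}{4} \cdot \frac{1}{6} = \frac{225}{8}$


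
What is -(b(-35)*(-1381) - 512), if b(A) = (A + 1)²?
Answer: 1596948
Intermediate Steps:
b(A) = (1 + A)²
-(b(-35)*(-1381) - 512) = -((1 - 35)²*(-1381) - 512) = -((-34)²*(-1381) - 512) = -(1156*(-1381) - 512) = -(-1596436 - 512) = -1*(-1596948) = 1596948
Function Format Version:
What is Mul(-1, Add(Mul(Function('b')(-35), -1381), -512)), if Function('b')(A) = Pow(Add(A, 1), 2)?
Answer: 1596948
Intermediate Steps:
Function('b')(A) = Pow(Add(1, A), 2)
Mul(-1, Add(Mul(Function('b')(-35), -1381), -512)) = Mul(-1, Add(Mul(Pow(Add(1, -35), 2), -1381), -512)) = Mul(-1, Add(Mul(Pow(-34, 2), -1381), -512)) = Mul(-1, Add(Mul(1156, -1381), -512)) = Mul(-1, Add(-1596436, -512)) = Mul(-1, -1596948) = 1596948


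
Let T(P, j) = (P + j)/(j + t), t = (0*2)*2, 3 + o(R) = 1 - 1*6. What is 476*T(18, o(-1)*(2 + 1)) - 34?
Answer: 85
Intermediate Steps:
o(R) = -8 (o(R) = -3 + (1 - 1*6) = -3 + (1 - 6) = -3 - 5 = -8)
t = 0 (t = 0*2 = 0)
T(P, j) = (P + j)/j (T(P, j) = (P + j)/(j + 0) = (P + j)/j)
476*T(18, o(-1)*(2 + 1)) - 34 = 476*((18 - 8*(2 + 1))/((-8*(2 + 1)))) - 34 = 476*((18 - 8*3)/((-8*3))) - 34 = 476*((18 - 24)/(-24)) - 34 = 476*(-1/24*(-6)) - 34 = 476*(¼) - 34 = 119 - 34 = 85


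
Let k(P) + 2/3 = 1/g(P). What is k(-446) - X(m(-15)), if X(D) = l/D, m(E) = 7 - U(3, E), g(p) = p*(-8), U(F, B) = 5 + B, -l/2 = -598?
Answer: -12923245/181968 ≈ -71.019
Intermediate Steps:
l = 1196 (l = -2*(-598) = 1196)
g(p) = -8*p
m(E) = 2 - E (m(E) = 7 - (5 + E) = 7 + (-5 - E) = 2 - E)
k(P) = -⅔ - 1/(8*P) (k(P) = -⅔ + 1/(-8*P) = -⅔ - 1/(8*P))
X(D) = 1196/D
k(-446) - X(m(-15)) = (1/24)*(-3 - 16*(-446))/(-446) - 1196/(2 - 1*(-15)) = (1/24)*(-1/446)*(-3 + 7136) - 1196/(2 + 15) = (1/24)*(-1/446)*7133 - 1196/17 = -7133/10704 - 1196/17 = -12923245/181968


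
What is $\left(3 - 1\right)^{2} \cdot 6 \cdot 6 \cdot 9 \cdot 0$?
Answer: $0$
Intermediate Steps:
$\left(3 - 1\right)^{2} \cdot 6 \cdot 6 \cdot 9 \cdot 0 = 2^{2} \cdot 6 \cdot 6 \cdot 0 = 4 \cdot 6 \cdot 6 \cdot 0 = 24 \cdot 6 \cdot 0 = 144 \cdot 0 = 0$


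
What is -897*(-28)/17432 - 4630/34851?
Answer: 198651889/151880658 ≈ 1.3079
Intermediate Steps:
-897*(-28)/17432 - 4630/34851 = 25116*(1/17432) - 4630*1/34851 = 6279/4358 - 4630/34851 = 198651889/151880658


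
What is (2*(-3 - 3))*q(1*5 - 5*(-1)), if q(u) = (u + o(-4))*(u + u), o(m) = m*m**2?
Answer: 12960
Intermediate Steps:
o(m) = m**3
q(u) = 2*u*(-64 + u) (q(u) = (u + (-4)**3)*(u + u) = (u - 64)*(2*u) = (-64 + u)*(2*u) = 2*u*(-64 + u))
(2*(-3 - 3))*q(1*5 - 5*(-1)) = (2*(-3 - 3))*(2*(1*5 - 5*(-1))*(-64 + (1*5 - 5*(-1)))) = (2*(-6))*(2*(5 + 5)*(-64 + (5 + 5))) = -24*10*(-64 + 10) = -24*10*(-54) = -12*(-1080) = 12960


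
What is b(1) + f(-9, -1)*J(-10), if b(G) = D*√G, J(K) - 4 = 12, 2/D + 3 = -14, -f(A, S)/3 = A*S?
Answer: -7346/17 ≈ -432.12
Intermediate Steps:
f(A, S) = -3*A*S
D = -2/17 (D = 2/(-3 - 14) = 2/(-17) = 2*(-1/17) = -2/17 ≈ -0.11765)
J(K) = 16 (J(K) = 4 + 12 = 16)
b(G) = -2*√G/17
b(1) + f(-9, -1)*J(-10) = -2*√1/17 - 3*(-9)*(-1)*16 = -2/17*1 - 27*16 = -2/17 - 432 = -7346/17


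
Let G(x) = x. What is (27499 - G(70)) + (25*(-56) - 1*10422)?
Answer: 15607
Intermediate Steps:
(27499 - G(70)) + (25*(-56) - 1*10422) = (27499 - 1*70) + (25*(-56) - 1*10422) = (27499 - 70) + (-1400 - 10422) = 27429 - 11822 = 15607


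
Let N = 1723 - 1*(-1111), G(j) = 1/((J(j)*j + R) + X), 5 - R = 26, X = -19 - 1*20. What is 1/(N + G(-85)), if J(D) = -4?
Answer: 280/793521 ≈ 0.00035286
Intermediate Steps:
X = -39 (X = -19 - 20 = -39)
R = -21 (R = 5 - 1*26 = 5 - 26 = -21)
G(j) = 1/(-60 - 4*j) (G(j) = 1/((-4*j - 21) - 39) = 1/((-21 - 4*j) - 39) = 1/(-60 - 4*j))
N = 2834 (N = 1723 + 1111 = 2834)
1/(N + G(-85)) = 1/(2834 + 1/(4*(-15 - 1*(-85)))) = 1/(2834 + 1/(4*(-15 + 85))) = 1/(2834 + (¼)/70) = 1/(2834 + (¼)*(1/70)) = 1/(2834 + 1/280) = 1/(793521/280) = 280/793521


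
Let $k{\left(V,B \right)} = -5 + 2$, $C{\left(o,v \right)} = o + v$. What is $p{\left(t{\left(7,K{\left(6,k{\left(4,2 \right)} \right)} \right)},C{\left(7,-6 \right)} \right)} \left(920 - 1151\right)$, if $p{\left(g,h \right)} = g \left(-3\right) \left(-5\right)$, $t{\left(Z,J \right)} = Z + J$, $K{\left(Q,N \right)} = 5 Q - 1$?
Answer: $-124740$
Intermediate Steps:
$k{\left(V,B \right)} = -3$
$K{\left(Q,N \right)} = -1 + 5 Q$
$t{\left(Z,J \right)} = J + Z$
$p{\left(g,h \right)} = 15 g$ ($p{\left(g,h \right)} = - 3 g \left(-5\right) = 15 g$)
$p{\left(t{\left(7,K{\left(6,k{\left(4,2 \right)} \right)} \right)},C{\left(7,-6 \right)} \right)} \left(920 - 1151\right) = 15 \left(\left(-1 + 5 \cdot 6\right) + 7\right) \left(920 - 1151\right) = 15 \left(\left(-1 + 30\right) + 7\right) \left(-231\right) = 15 \left(29 + 7\right) \left(-231\right) = 15 \cdot 36 \left(-231\right) = 540 \left(-231\right) = -124740$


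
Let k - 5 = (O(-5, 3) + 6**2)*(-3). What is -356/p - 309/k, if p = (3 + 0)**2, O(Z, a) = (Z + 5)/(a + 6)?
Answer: -329/9 ≈ -36.556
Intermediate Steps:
O(Z, a) = (5 + Z)/(6 + a)
k = -103 (k = 5 + ((5 - 5)/(6 + 3) + 6**2)*(-3) = 5 + (0/9 + 36)*(-3) = 5 + ((1/9)*0 + 36)*(-3) = 5 + (0 + 36)*(-3) = 5 + 36*(-3) = 5 - 108 = -103)
p = 9 (p = 3**2 = 9)
-356/p - 309/k = -356/9 - 309/(-103) = -356*1/9 - 309*(-1/103) = -356/9 + 3 = -329/9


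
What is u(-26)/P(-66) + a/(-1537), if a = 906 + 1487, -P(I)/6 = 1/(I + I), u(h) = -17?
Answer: -577231/1537 ≈ -375.56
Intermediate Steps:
P(I) = -3/I (P(I) = -6/(I + I) = -6*1/(2*I) = -3/I)
a = 2393
u(-26)/P(-66) + a/(-1537) = -17/((-3/(-66))) + 2393/(-1537) = -17/((-3*(-1/66))) + 2393*(-1/1537) = -17/1/22 - 2393/1537 = -17*22 - 2393/1537 = -374 - 2393/1537 = -577231/1537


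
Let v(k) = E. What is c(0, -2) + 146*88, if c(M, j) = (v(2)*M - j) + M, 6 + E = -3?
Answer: 12850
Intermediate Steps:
E = -9 (E = -6 - 3 = -9)
v(k) = -9
c(M, j) = -j - 8*M (c(M, j) = (-9*M - j) + M = (-j - 9*M) + M = -j - 8*M)
c(0, -2) + 146*88 = (-1*(-2) - 8*0) + 146*88 = (2 + 0) + 12848 = 2 + 12848 = 12850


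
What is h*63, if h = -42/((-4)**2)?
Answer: -1323/8 ≈ -165.38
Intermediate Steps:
h = -21/8 (h = -42/16 = -42*1/16 = -21/8 ≈ -2.6250)
h*63 = -21/8*63 = -1323/8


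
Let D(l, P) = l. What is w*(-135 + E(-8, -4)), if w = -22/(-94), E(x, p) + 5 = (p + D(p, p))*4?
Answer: -1892/47 ≈ -40.255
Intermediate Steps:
E(x, p) = -5 + 8*p (E(x, p) = -5 + (p + p)*4 = -5 + (2*p)*4 = -5 + 8*p)
w = 11/47 (w = -22*(-1/94) = 11/47 ≈ 0.23404)
w*(-135 + E(-8, -4)) = 11*(-135 + (-5 + 8*(-4)))/47 = 11*(-135 + (-5 - 32))/47 = 11*(-135 - 37)/47 = (11/47)*(-172) = -1892/47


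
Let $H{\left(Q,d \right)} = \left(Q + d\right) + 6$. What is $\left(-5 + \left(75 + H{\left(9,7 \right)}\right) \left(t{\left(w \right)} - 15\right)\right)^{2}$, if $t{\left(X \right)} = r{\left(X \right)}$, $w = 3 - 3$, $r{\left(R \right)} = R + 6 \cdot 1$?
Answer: $770884$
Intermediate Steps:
$r{\left(R \right)} = 6 + R$ ($r{\left(R \right)} = R + 6 = 6 + R$)
$w = 0$
$t{\left(X \right)} = 6 + X$
$H{\left(Q,d \right)} = 6 + Q + d$
$\left(-5 + \left(75 + H{\left(9,7 \right)}\right) \left(t{\left(w \right)} - 15\right)\right)^{2} = \left(-5 + \left(75 + \left(6 + 9 + 7\right)\right) \left(\left(6 + 0\right) - 15\right)\right)^{2} = \left(-5 + \left(75 + 22\right) \left(6 - 15\right)\right)^{2} = \left(-5 + 97 \left(-9\right)\right)^{2} = \left(-5 - 873\right)^{2} = \left(-878\right)^{2} = 770884$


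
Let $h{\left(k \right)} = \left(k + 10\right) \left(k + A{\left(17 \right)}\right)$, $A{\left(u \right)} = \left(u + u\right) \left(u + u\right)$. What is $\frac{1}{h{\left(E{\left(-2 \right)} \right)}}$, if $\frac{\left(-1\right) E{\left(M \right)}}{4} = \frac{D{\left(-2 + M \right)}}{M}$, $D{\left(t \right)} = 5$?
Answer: $\frac{1}{23320} \approx 4.2882 \cdot 10^{-5}$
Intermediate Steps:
$A{\left(u \right)} = 4 u^{2}$ ($A{\left(u \right)} = 2 u 2 u = 4 u^{2}$)
$E{\left(M \right)} = - \frac{20}{M}$ ($E{\left(M \right)} = - 4 \frac{5}{M} = - \frac{20}{M}$)
$h{\left(k \right)} = \left(10 + k\right) \left(1156 + k\right)$ ($h{\left(k \right)} = \left(k + 10\right) \left(k + 4 \cdot 17^{2}\right) = \left(10 + k\right) \left(k + 4 \cdot 289\right) = \left(10 + k\right) \left(k + 1156\right) = \left(10 + k\right) \left(1156 + k\right)$)
$\frac{1}{h{\left(E{\left(-2 \right)} \right)}} = \frac{1}{11560 + \left(- \frac{20}{-2}\right)^{2} + 1166 \left(- \frac{20}{-2}\right)} = \frac{1}{11560 + \left(\left(-20\right) \left(- \frac{1}{2}\right)\right)^{2} + 1166 \left(\left(-20\right) \left(- \frac{1}{2}\right)\right)} = \frac{1}{11560 + 10^{2} + 1166 \cdot 10} = \frac{1}{11560 + 100 + 11660} = \frac{1}{23320}$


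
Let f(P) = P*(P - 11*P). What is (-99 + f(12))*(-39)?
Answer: 60021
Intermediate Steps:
f(P) = -10*P² (f(P) = P*(-10*P) = -10*P²)
(-99 + f(12))*(-39) = (-99 - 10*12²)*(-39) = (-99 - 10*144)*(-39) = (-99 - 1440)*(-39) = -1539*(-39) = 60021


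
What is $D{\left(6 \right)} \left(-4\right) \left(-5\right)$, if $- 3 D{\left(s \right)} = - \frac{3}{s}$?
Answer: $\frac{10}{3} \approx 3.3333$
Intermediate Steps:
$D{\left(s \right)} = \frac{1}{s}$ ($D{\left(s \right)} = - \frac{\left(-3\right) \frac{1}{s}}{3} = \frac{1}{s}$)
$D{\left(6 \right)} \left(-4\right) \left(-5\right) = \frac{1}{6} \left(-4\right) \left(-5\right) = \left(- \frac{2}{3}\right) \left(-5\right) = \frac{10}{3}$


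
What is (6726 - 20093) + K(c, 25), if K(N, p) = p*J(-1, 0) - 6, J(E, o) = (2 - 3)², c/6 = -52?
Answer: -13348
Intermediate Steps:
c = -312 (c = 6*(-52) = -312)
J(E, o) = 1 (J(E, o) = (-1)² = 1)
K(N, p) = -6 + p (K(N, p) = p*1 - 6 = p - 6 = -6 + p)
(6726 - 20093) + K(c, 25) = (6726 - 20093) + (-6 + 25) = -13367 + 19 = -13348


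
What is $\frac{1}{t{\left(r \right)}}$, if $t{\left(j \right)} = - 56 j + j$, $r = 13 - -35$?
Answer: $- \frac{1}{2640} \approx -0.00037879$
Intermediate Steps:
$r = 48$ ($r = 13 + 35 = 48$)
$t{\left(j \right)} = - 55 j$
$\frac{1}{t{\left(r \right)}} = \frac{1}{\left(-55\right) 48} = \frac{1}{-2640} = - \frac{1}{2640}$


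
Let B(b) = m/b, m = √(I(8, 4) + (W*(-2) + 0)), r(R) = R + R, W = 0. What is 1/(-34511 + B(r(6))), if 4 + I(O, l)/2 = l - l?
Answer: -621198/21438164179 - 3*I*√2/21438164179 ≈ -2.8976e-5 - 1.979e-10*I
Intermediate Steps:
r(R) = 2*R
I(O, l) = -8 (I(O, l) = -8 + 2*(l - l) = -8 + 2*0 = -8 + 0 = -8)
m = 2*I*√2 (m = √(-8 + (0*(-2) + 0)) = √(-8 + (0 + 0)) = √(-8 + 0) = √(-8) = 2*I*√2 ≈ 2.8284*I)
B(b) = 2*I*√2/b (B(b) = (2*I*√2)/b = 2*I*√2/b)
1/(-34511 + B(r(6))) = 1/(-34511 + 2*I*√2/((2*6))) = 1/(-34511 + 2*I*√2/12) = 1/(-34511 + 2*I*√2*(1/12)) = 1/(-34511 + I*√2/6)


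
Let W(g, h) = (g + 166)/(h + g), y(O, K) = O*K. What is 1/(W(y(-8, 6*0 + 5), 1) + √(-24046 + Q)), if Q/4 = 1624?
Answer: -91/494619 - 845*I*√78/989238 ≈ -0.00018398 - 0.007544*I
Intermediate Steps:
y(O, K) = K*O
Q = 6496 (Q = 4*1624 = 6496)
W(g, h) = (166 + g)/(g + h)
1/(W(y(-8, 6*0 + 5), 1) + √(-24046 + Q)) = 1/((166 + (6*0 + 5)*(-8))/((6*0 + 5)*(-8) + 1) + √(-24046 + 6496)) = 1/((166 + (0 + 5)*(-8))/((0 + 5)*(-8) + 1) + √(-17550)) = 1/((166 + 5*(-8))/(5*(-8) + 1) + 15*I*√78) = 1/((166 - 40)/(-40 + 1) + 15*I*√78) = 1/(126/(-39) + 15*I*√78) = 1/(-1/39*126 + 15*I*√78) = 1/(-42/13 + 15*I*√78)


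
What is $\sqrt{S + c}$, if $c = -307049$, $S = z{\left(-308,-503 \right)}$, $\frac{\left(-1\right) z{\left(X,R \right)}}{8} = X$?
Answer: $i \sqrt{304585} \approx 551.89 i$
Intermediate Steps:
$z{\left(X,R \right)} = - 8 X$
$S = 2464$ ($S = \left(-8\right) \left(-308\right) = 2464$)
$\sqrt{S + c} = \sqrt{2464 - 307049} = \sqrt{-304585} = i \sqrt{304585}$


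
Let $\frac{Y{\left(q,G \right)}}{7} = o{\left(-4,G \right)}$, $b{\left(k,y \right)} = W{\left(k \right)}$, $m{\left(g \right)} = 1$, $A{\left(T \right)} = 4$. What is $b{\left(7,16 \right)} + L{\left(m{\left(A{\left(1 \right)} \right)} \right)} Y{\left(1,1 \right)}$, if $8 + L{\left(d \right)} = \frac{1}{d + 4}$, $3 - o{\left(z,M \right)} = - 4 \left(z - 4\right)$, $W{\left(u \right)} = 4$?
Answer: $\frac{7937}{5} \approx 1587.4$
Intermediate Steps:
$o{\left(z,M \right)} = -13 + 4 z$ ($o{\left(z,M \right)} = 3 - - 4 \left(z - 4\right) = 3 - - 4 \left(-4 + z\right) = 3 - \left(16 - 4 z\right) = 3 + \left(-16 + 4 z\right) = -13 + 4 z$)
$b{\left(k,y \right)} = 4$
$Y{\left(q,G \right)} = -203$ ($Y{\left(q,G \right)} = 7 \left(-13 + 4 \left(-4\right)\right) = 7 \left(-13 - 16\right) = 7 \left(-29\right) = -203$)
$L{\left(d \right)} = -8 + \frac{1}{4 + d}$ ($L{\left(d \right)} = -8 + \frac{1}{d + 4} = -8 + \frac{1}{4 + d}$)
$b{\left(7,16 \right)} + L{\left(m{\left(A{\left(1 \right)} \right)} \right)} Y{\left(1,1 \right)} = 4 + \frac{-31 - 8}{4 + 1} \left(-203\right) = 4 + \frac{-31 - 8}{5} \left(-203\right) = 4 + \frac{1}{5} \left(-39\right) \left(-203\right) = 4 - - \frac{7917}{5} = 4 + \frac{7917}{5} = \frac{7937}{5}$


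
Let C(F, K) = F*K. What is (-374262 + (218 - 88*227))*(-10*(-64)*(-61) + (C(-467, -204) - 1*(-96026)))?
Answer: -59991121080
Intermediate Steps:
(-374262 + (218 - 88*227))*(-10*(-64)*(-61) + (C(-467, -204) - 1*(-96026))) = (-374262 + (218 - 88*227))*(-10*(-64)*(-61) + (-467*(-204) - 1*(-96026))) = (-374262 + (218 - 19976))*(640*(-61) + (95268 + 96026)) = (-374262 - 19758)*(-39040 + 191294) = -394020*152254 = -59991121080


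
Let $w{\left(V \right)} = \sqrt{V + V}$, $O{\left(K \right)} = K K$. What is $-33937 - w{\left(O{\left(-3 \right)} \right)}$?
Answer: $-33937 - 3 \sqrt{2} \approx -33941.0$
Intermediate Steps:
$O{\left(K \right)} = K^{2}$
$w{\left(V \right)} = \sqrt{2} \sqrt{V}$ ($w{\left(V \right)} = \sqrt{2 V} = \sqrt{2} \sqrt{V}$)
$-33937 - w{\left(O{\left(-3 \right)} \right)} = -33937 - \sqrt{2} \sqrt{\left(-3\right)^{2}} = -33937 - \sqrt{2} \sqrt{9} = -33937 - \sqrt{2} \cdot 3 = -33937 - 3 \sqrt{2}$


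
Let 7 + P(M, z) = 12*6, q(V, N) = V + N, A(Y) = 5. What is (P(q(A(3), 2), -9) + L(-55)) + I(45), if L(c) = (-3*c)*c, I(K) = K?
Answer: -8965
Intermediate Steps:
q(V, N) = N + V
L(c) = -3*c²
P(M, z) = 65 (P(M, z) = -7 + 12*6 = -7 + 72 = 65)
(P(q(A(3), 2), -9) + L(-55)) + I(45) = (65 - 3*(-55)²) + 45 = (65 - 3*3025) + 45 = (65 - 9075) + 45 = -9010 + 45 = -8965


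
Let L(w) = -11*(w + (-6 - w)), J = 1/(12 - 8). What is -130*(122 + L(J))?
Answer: -24440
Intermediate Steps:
J = ¼ (J = 1/4 = ¼ ≈ 0.25000)
L(w) = 66 (L(w) = -11*(-6) = 66)
-130*(122 + L(J)) = -130*(122 + 66) = -130*188 = -24440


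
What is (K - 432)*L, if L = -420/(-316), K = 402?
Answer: -3150/79 ≈ -39.873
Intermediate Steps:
L = 105/79 (L = -420*(-1/316) = 105/79 ≈ 1.3291)
(K - 432)*L = (402 - 432)*(105/79) = -30*105/79 = -3150/79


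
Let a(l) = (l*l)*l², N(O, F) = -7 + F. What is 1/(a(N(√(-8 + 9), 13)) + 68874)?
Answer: 1/70170 ≈ 1.4251e-5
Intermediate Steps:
a(l) = l⁴ (a(l) = l²*l² = l⁴)
1/(a(N(√(-8 + 9), 13)) + 68874) = 1/((-7 + 13)⁴ + 68874) = 1/(6⁴ + 68874) = 1/(1296 + 68874) = 1/70170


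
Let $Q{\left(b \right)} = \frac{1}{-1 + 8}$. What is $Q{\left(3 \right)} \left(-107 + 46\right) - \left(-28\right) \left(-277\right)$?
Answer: $- \frac{54353}{7} \approx -7764.7$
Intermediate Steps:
$Q{\left(b \right)} = \frac{1}{7}$
$Q{\left(3 \right)} \left(-107 + 46\right) - \left(-28\right) \left(-277\right) = \frac{-107 + 46}{7} - \left(-28\right) \left(-277\right) = \frac{1}{7} \left(-61\right) - 7756 = - \frac{61}{7} - 7756 = - \frac{54353}{7}$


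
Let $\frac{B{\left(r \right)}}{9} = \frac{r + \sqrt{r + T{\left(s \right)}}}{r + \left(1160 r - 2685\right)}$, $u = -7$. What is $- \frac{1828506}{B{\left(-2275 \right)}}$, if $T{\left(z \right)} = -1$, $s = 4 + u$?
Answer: $- \frac{1222053338506000}{5177901} - \frac{1074332605280 i \sqrt{569}}{5177901} \approx -2.3601 \cdot 10^{8} - 4.9493 \cdot 10^{6} i$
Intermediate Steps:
$s = -3$ ($s = 4 - 7 = -3$)
$B{\left(r \right)} = \frac{9 \left(r + \sqrt{-1 + r}\right)}{-2685 + 1161 r}$ ($B{\left(r \right)} = 9 \frac{r + \sqrt{r - 1}}{r + \left(1160 r - 2685\right)} = 9 \frac{r + \sqrt{-1 + r}}{r + \left(-2685 + 1160 r\right)} = 9 \frac{r + \sqrt{-1 + r}}{-2685 + 1161 r} = \frac{9 \left(r + \sqrt{-1 + r}\right)}{-2685 + 1161 r}$)
$- \frac{1828506}{B{\left(-2275 \right)}} = - \frac{1828506}{3 \frac{1}{-895 + 387 \left(-2275\right)} \left(-2275 + \sqrt{-1 - 2275}\right)} = - \frac{1828506}{3 \frac{1}{-895 - 880425} \left(-2275 + \sqrt{-2276}\right)} = - \frac{1828506}{3 \frac{1}{-881320} \left(-2275 + 2 i \sqrt{569}\right)} = - \frac{1828506}{3 \left(- \frac{1}{881320}\right) \left(-2275 + 2 i \sqrt{569}\right)} = - \frac{1828506}{\frac{1365}{176264} - \frac{3 i \sqrt{569}}{440660}}$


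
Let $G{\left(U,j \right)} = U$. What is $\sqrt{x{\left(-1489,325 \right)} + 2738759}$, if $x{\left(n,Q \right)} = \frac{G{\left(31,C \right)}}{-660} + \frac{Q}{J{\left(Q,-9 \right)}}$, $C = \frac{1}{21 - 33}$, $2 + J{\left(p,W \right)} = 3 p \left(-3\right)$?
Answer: $\frac{\sqrt{2555213052757292565}}{965910} \approx 1654.9$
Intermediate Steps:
$J{\left(p,W \right)} = -2 - 9 p$ ($J{\left(p,W \right)} = -2 + 3 p \left(-3\right) = -2 - 9 p$)
$C = - \frac{1}{12}$ ($C = \frac{1}{-12} = - \frac{1}{12} \approx -0.083333$)
$x{\left(n,Q \right)} = - \frac{31}{660} + \frac{Q}{-2 - 9 Q}$ ($x{\left(n,Q \right)} = \frac{31}{-660} + \frac{Q}{-2 - 9 Q} = 31 \left(- \frac{1}{660}\right) + \frac{Q}{-2 - 9 Q} = - \frac{31}{660} + \frac{Q}{-2 - 9 Q}$)
$\sqrt{x{\left(-1489,325 \right)} + 2738759} = \sqrt{\frac{-62 - 305175}{660 \left(2 + 9 \cdot 325\right)} + 2738759} = \sqrt{\frac{-62 - 305175}{660 \left(2 + 2925\right)} + 2738759} = \sqrt{\frac{1}{660} \cdot \frac{1}{2927} \left(-305237\right) + 2738759} = \sqrt{- \frac{305237}{1931820} + 2738759} = \sqrt{\frac{5290789106143}{1931820}} = \frac{\sqrt{2555213052757292565}}{965910}$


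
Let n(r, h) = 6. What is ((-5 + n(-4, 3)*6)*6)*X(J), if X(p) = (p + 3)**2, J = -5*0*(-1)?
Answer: 1674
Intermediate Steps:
J = 0 (J = 0*(-1) = 0)
X(p) = (3 + p)**2
((-5 + n(-4, 3)*6)*6)*X(J) = ((-5 + 6*6)*6)*(3 + 0)**2 = ((-5 + 36)*6)*3**2 = (31*6)*9 = 186*9 = 1674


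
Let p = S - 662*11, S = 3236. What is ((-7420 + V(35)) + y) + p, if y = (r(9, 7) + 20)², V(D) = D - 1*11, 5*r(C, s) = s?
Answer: -274601/25 ≈ -10984.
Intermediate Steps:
r(C, s) = s/5
V(D) = -11 + D (V(D) = D - 11 = -11 + D)
y = 11449/25 (y = ((⅕)*7 + 20)² = (7/5 + 20)² = (107/5)² = 11449/25 ≈ 457.96)
p = -4046 (p = 3236 - 662*11 = 3236 - 1*7282 = 3236 - 7282 = -4046)
((-7420 + V(35)) + y) + p = ((-7420 + (-11 + 35)) + 11449/25) - 4046 = ((-7420 + 24) + 11449/25) - 4046 = (-7396 + 11449/25) - 4046 = -173451/25 - 4046 = -274601/25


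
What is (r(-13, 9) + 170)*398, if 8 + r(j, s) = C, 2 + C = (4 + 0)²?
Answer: 70048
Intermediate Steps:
C = 14 (C = -2 + (4 + 0)² = -2 + 4² = -2 + 16 = 14)
r(j, s) = 6 (r(j, s) = -8 + 14 = 6)
(r(-13, 9) + 170)*398 = (6 + 170)*398 = 176*398 = 70048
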